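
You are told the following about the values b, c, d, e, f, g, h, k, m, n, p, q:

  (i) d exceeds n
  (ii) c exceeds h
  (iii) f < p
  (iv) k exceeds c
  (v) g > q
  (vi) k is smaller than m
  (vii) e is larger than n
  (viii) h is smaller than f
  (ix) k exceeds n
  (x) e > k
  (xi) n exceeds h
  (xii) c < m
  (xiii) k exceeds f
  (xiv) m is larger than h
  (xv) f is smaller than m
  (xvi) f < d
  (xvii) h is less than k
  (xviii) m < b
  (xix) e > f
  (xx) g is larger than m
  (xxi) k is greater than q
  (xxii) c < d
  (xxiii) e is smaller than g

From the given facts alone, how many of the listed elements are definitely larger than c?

6

Directly above c: k, m, d.
One step further: b, e, g (6 so far).
Nothing else is reachable above c; 6 in all.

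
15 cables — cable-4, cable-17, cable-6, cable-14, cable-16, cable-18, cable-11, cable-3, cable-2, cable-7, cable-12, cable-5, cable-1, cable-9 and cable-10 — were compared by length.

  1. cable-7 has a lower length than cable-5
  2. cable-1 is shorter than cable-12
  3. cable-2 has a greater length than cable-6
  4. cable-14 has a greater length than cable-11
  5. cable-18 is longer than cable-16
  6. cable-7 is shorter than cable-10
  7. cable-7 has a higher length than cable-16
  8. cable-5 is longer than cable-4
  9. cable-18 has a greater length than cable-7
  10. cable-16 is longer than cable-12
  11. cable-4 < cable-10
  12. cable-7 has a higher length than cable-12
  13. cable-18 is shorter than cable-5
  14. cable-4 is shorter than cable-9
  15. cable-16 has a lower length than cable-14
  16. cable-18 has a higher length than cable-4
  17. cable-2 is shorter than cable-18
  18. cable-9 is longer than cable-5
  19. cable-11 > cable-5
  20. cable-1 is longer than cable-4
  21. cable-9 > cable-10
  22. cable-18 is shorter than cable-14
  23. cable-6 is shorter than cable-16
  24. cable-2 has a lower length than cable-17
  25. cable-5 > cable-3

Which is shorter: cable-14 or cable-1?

cable-1

The relevant relations are cable-1 < cable-12; cable-12 < cable-16; cable-16 < cable-7; cable-7 < cable-18; cable-18 < cable-5; cable-5 < cable-11; cable-11 < cable-14.
Chaining these gives cable-1 < cable-12 < cable-16 < cable-7 < cable-18 < cable-5 < cable-11 < cable-14.
So cable-1 < cable-14; cable-1 is the shorter of the two.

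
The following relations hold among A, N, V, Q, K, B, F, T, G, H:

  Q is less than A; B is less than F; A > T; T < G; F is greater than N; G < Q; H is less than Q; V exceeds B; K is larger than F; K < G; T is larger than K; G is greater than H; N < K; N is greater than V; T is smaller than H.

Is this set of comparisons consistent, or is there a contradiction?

consistent

Every relation is compatible with B < V < N < F < K < T < H < G < Q < A; the set is consistent.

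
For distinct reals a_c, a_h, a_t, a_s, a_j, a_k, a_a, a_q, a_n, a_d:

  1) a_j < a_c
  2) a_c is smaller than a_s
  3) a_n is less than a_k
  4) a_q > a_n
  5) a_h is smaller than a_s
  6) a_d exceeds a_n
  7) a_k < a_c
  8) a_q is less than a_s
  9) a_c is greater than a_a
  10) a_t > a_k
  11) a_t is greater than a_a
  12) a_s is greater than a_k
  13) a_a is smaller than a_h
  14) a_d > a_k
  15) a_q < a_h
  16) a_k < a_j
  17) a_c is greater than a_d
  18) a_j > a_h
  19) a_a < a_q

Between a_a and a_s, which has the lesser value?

Link the given pairs in sequence: a_a < a_q; a_q < a_h; a_h < a_j; a_j < a_c; a_c < a_s.
Chaining these gives a_a < a_q < a_h < a_j < a_c < a_s.
So a_a < a_s; a_a is the smaller of the two.

a_a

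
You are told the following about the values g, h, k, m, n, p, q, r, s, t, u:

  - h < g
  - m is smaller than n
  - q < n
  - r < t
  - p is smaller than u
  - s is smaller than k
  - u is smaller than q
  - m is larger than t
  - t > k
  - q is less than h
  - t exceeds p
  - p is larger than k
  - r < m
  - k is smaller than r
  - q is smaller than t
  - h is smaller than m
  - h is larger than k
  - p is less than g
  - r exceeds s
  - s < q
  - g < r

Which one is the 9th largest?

p

The consecutive relations fix a unique order: s < k < p < u < q < h < g < r < t < m < n.
Counting 9 from the largest end gives p.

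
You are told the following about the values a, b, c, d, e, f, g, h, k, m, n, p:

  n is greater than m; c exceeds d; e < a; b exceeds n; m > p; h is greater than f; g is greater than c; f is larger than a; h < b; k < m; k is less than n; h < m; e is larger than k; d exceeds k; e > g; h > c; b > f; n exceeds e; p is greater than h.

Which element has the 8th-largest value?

Piecing the relations together gives one ordering: k < d < c < g < e < a < f < h < p < m < n < b.
Counting 8 from the largest end gives e.

e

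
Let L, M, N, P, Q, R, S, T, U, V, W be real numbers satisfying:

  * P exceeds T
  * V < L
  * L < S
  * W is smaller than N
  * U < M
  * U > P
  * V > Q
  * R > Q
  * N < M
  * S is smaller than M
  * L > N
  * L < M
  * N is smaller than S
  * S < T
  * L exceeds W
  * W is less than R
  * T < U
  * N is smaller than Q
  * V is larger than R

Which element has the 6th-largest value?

L

Chaining the given pairs: W < N < Q < R < V < L < S < T < P < U < M.
Counting 6 from the largest end gives L.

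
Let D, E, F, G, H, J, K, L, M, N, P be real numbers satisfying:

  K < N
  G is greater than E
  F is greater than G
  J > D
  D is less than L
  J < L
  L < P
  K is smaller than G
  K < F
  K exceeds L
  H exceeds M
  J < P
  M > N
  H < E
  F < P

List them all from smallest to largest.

Each adjacent pair is fixed by a given relation: D < J; J < L; L < K; K < N; N < M; M < H; H < E; E < G; G < F; F < P. Chaining them end to end gives the full order.

D < J < L < K < N < M < H < E < G < F < P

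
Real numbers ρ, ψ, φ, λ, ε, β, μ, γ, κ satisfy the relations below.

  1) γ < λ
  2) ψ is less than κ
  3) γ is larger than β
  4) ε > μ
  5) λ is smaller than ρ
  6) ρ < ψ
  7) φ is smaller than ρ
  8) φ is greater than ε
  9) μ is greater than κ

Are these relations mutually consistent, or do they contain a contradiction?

inconsistent

Chaining the given relations yields ρ < ψ < κ < μ < ε < φ, so ρ < φ. But one relation states φ < ρ. These cannot both hold.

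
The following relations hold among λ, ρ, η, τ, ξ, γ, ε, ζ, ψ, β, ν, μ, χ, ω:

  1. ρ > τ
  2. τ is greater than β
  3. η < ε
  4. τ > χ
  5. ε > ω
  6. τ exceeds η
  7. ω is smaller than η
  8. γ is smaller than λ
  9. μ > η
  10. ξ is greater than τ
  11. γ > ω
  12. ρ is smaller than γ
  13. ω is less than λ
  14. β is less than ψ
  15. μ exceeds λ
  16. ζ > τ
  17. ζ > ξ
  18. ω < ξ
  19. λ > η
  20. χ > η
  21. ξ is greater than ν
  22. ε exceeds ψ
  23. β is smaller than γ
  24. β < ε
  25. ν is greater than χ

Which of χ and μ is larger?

μ

The relevant relations are χ < τ; τ < ρ; ρ < γ; γ < λ; λ < μ.
Together: χ < τ < ρ < γ < λ < μ.
So χ < μ; μ is the larger of the two.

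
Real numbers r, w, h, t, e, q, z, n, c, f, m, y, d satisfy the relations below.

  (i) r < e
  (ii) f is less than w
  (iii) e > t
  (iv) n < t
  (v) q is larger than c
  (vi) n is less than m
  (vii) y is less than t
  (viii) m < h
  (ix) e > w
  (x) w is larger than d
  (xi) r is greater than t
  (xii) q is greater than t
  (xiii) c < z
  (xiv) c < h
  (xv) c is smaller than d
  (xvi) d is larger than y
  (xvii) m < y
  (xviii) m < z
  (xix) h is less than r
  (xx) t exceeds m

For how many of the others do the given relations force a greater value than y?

The elements the relations force above y are t, d, r, q, w, e — no chain reaches any other.
That is 6.

6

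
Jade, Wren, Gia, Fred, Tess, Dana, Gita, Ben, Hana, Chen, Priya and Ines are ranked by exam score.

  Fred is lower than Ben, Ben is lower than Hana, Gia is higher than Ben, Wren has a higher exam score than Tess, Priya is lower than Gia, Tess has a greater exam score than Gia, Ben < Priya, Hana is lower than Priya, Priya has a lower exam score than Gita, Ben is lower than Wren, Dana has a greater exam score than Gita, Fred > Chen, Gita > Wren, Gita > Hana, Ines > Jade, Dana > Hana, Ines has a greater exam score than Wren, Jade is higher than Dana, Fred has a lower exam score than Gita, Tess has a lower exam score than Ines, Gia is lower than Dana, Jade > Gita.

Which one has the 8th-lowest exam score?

Wren

Piecing the relations together gives one ordering: Chen < Fred < Ben < Hana < Priya < Gia < Tess < Wren < Gita < Dana < Jade < Ines.
Counting 8 from the smallest end gives Wren.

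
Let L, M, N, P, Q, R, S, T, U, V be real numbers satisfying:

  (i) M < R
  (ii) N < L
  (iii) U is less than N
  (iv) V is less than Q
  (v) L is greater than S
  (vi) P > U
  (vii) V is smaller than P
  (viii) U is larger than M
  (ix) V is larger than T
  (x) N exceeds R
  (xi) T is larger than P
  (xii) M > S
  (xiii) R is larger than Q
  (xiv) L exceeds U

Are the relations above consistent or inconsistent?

We have V < P stated directly, yet also P < T < V by chaining the others — so P < V. Contradiction.

inconsistent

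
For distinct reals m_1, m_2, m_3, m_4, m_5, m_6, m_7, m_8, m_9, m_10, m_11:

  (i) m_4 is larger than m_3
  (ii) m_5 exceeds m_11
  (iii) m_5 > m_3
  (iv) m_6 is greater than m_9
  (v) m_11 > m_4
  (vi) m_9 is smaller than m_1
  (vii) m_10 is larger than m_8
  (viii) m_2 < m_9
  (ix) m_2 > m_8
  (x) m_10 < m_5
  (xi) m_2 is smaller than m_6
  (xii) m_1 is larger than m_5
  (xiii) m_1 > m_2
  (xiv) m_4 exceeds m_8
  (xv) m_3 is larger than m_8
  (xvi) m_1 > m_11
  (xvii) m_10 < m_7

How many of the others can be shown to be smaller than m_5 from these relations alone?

The elements the relations force below m_5 are m_8, m_3, m_10, m_4, m_11 — no chain reaches any other.
That is 5.

5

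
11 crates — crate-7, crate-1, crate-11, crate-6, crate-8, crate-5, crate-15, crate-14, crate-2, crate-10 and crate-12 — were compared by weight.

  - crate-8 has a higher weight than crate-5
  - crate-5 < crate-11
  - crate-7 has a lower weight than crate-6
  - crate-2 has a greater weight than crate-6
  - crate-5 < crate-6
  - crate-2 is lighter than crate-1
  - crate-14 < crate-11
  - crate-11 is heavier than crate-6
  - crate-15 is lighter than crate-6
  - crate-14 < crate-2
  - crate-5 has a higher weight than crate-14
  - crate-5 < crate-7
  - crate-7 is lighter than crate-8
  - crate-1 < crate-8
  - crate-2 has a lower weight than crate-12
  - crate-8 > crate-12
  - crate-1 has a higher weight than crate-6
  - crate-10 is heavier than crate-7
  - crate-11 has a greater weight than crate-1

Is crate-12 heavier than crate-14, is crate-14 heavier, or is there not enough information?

crate-14 < crate-5 and crate-5 < crate-7 give crate-14 < crate-7.
With crate-7 < crate-6: crate-14 < crate-5 < crate-7 < crate-6.
With crate-6 < crate-2: crate-14 < crate-5 < crate-7 < crate-6 < crate-2.
With crate-2 < crate-12: crate-14 < crate-5 < crate-7 < crate-6 < crate-2 < crate-12.
So crate-12 is heavier.

crate-12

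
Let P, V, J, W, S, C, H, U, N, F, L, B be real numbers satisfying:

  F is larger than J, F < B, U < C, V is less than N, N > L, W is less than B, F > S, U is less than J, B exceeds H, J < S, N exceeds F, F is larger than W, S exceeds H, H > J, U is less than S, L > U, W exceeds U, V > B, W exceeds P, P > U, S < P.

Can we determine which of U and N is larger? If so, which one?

N

Link the given pairs in sequence: U < J; J < H; H < S; S < P; P < W; W < F; F < B; B < V; V < N.
Chaining these gives U < J < H < S < P < W < F < B < V < N.
So N is larger.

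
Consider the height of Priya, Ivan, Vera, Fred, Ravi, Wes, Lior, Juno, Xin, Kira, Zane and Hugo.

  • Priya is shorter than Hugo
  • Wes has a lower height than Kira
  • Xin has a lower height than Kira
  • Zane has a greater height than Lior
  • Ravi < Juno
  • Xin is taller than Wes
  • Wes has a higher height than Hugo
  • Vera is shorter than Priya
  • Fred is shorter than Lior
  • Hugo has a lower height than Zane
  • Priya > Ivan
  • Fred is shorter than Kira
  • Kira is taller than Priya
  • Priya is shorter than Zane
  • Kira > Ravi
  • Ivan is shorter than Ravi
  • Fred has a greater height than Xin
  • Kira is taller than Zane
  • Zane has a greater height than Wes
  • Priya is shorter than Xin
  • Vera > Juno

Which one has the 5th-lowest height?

Chaining the given pairs: Ivan < Ravi < Juno < Vera < Priya < Hugo < Wes < Xin < Fred < Lior < Zane < Kira.
The 5th smallest is Priya.

Priya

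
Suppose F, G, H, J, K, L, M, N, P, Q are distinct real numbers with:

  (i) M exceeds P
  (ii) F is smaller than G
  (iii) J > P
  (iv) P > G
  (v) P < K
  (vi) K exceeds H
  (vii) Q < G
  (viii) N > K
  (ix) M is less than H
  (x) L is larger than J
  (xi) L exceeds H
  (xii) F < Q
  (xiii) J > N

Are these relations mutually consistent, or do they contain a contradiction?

consistent

The single ordering F < Q < G < P < M < H < K < N < J < L satisfies every listed relation, so no contradiction arises.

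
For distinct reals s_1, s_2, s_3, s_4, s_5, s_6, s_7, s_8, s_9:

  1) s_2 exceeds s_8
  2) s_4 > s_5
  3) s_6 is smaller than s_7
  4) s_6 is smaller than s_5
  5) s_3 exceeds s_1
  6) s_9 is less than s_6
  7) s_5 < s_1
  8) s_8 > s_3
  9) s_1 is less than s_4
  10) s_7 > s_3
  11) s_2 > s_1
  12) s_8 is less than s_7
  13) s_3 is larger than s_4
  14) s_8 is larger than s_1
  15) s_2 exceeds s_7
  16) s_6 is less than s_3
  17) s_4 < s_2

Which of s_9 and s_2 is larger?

s_9 < s_6 and s_6 < s_5 give s_9 < s_5.
With s_5 < s_1: s_9 < s_6 < s_5 < s_1.
Then s_1 < s_4 extends the chain to s_4.
With s_4 < s_3: s_9 < s_6 < s_5 < s_1 < s_4 < s_3.
Then s_3 < s_8 extends the chain to s_8.
With s_8 < s_7: s_9 < s_6 < s_5 < s_1 < s_4 < s_3 < s_8 < s_7.
Then s_7 < s_2 extends the chain to s_2.
So s_9 < s_2; s_2 is the larger of the two.

s_2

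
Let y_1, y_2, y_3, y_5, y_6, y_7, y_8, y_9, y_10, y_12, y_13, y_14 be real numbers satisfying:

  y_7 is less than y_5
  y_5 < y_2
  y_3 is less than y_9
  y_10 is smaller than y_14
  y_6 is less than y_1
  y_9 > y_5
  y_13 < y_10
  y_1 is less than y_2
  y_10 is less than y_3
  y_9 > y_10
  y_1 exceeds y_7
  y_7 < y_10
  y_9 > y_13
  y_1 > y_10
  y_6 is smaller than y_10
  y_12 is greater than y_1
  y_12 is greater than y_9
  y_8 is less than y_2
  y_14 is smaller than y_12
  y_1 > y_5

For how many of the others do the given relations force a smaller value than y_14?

4

Directly below y_14: y_10.
One step further: y_13, y_7, y_6 (4 so far).
No other element is forced below y_14 by the given relations, so the count is 4.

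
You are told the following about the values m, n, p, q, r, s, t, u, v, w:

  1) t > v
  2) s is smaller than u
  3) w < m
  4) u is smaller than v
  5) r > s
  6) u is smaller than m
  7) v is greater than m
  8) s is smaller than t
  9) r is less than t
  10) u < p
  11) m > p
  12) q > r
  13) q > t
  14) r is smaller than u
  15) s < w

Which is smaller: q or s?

s

Following the relations from s: s < r < u < p < m < v < t < q.
So s < q; s is the smaller of the two.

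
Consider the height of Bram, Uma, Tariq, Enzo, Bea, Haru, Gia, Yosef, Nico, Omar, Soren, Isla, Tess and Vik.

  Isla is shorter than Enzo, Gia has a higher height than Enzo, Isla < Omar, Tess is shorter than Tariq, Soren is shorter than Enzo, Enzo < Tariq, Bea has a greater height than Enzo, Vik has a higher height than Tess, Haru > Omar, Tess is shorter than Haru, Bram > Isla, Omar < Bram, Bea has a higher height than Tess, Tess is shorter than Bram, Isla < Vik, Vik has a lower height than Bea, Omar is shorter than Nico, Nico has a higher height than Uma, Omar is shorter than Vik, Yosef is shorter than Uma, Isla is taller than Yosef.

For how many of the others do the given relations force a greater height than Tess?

From Tess the given relations immediately reach Vik, Bea, Haru, Tariq, Bram.
Nothing else is reachable above Tess; 5 in all.

5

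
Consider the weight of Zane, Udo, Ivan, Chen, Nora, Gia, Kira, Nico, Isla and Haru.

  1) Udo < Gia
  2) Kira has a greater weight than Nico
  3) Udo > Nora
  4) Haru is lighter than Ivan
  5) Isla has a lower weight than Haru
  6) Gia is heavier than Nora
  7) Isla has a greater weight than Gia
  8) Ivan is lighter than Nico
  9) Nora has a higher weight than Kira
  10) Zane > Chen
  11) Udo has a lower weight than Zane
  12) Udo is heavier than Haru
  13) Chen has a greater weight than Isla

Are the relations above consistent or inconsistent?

inconsistent

We have Isla < Haru stated directly, yet also Haru < Ivan < Nico < Kira < Nora < Udo < Gia < Isla by chaining the others — so Haru < Isla. Contradiction.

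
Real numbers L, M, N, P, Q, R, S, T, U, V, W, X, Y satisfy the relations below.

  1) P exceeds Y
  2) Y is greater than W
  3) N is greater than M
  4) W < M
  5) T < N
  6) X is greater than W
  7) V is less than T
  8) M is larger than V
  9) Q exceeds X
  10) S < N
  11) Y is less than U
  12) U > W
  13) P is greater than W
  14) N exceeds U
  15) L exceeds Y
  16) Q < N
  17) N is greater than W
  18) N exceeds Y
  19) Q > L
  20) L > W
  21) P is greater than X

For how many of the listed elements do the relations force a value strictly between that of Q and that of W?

3

Chaining upward from W reaches: Y, L, X, U, M, N, P.
Chaining downward from Q reaches: Y, L, X.
Strictly between W and Q are those in both lists: Y, L, X — 3 elements.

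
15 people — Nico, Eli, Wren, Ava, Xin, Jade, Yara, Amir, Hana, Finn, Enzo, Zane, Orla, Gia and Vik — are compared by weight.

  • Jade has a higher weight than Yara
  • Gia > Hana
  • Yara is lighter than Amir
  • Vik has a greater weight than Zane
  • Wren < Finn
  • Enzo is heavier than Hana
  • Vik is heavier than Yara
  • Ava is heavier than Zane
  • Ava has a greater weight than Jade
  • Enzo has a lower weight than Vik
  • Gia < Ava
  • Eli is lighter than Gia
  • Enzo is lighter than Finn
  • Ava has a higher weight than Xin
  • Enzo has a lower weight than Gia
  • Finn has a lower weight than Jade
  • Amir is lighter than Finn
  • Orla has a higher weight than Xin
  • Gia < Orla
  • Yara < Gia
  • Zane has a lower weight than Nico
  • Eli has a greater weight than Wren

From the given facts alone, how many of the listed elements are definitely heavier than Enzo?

6

Directly above Enzo: Gia, Finn, Vik.
One step further: Jade, Orla, Ava (6 so far).
Nothing else is reachable above Enzo; 6 in all.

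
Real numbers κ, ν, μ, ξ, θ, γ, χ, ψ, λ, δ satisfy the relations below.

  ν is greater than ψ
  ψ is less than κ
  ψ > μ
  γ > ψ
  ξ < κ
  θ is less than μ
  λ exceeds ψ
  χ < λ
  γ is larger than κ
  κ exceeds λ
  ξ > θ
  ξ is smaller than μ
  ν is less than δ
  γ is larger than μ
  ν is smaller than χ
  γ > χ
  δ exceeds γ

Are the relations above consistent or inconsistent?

Every relation is compatible with θ < ξ < μ < ψ < ν < χ < λ < κ < γ < δ; the set is consistent.

consistent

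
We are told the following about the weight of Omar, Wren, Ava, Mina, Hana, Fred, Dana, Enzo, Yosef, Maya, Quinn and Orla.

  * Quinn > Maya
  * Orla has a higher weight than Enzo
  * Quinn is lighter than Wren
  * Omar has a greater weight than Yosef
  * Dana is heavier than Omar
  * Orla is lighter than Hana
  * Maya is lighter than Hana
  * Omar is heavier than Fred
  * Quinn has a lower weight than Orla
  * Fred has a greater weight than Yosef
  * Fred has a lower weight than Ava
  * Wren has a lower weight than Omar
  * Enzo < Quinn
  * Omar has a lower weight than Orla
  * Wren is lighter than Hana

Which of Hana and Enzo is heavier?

Hana

Enzo < Quinn and Quinn < Wren give Enzo < Wren.
Then Wren < Omar extends the chain to Omar.
With Omar < Orla: Enzo < Quinn < Wren < Omar < Orla.
Then Orla < Hana extends the chain to Hana.
So Enzo < Hana; Hana is the heavier of the two.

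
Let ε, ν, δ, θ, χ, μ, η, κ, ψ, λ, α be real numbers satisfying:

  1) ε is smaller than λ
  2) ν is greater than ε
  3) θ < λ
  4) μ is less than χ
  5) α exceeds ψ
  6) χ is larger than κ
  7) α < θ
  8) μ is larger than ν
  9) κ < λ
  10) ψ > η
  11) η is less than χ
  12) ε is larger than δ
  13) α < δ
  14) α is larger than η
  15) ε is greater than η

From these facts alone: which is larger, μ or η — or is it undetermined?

Chaining the given relations: η < ψ < α < δ < ε < ν < μ.
So μ is larger.

μ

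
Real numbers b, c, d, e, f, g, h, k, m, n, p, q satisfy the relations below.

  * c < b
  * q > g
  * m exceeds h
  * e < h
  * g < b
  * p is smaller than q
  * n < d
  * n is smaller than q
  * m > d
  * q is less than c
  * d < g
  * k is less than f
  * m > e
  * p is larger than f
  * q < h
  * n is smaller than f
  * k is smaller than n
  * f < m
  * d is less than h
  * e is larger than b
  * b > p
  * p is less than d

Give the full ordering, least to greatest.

The consecutive links are each given: k < n; n < f; f < p; p < d; d < g; g < q; q < c; c < b; b < e; e < h; h < m.

k < n < f < p < d < g < q < c < b < e < h < m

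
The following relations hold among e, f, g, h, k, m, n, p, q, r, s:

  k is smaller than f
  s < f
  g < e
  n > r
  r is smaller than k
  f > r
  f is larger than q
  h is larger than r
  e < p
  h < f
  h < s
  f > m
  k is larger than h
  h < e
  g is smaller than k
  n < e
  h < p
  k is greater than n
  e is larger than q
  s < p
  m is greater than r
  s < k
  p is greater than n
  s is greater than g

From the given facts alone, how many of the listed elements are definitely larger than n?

From n the given relations immediately reach k, e, p.
From those, f — 4 in total.
Nothing else is reachable above n; 4 in all.

4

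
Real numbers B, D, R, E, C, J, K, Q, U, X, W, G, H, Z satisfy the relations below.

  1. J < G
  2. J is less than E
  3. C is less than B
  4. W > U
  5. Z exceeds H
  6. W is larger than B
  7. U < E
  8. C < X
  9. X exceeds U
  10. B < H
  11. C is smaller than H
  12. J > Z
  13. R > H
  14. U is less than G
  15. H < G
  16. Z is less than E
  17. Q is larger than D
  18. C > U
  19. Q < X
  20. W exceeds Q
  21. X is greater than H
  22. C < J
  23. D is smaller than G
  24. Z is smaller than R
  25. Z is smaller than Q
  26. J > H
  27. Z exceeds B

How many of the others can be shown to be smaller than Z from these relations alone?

From Z the given relations immediately reach B, H.
From those, C — 3 in total.
From those, U — 4 in total.
No other element is forced below Z by the given relations, so the count is 4.

4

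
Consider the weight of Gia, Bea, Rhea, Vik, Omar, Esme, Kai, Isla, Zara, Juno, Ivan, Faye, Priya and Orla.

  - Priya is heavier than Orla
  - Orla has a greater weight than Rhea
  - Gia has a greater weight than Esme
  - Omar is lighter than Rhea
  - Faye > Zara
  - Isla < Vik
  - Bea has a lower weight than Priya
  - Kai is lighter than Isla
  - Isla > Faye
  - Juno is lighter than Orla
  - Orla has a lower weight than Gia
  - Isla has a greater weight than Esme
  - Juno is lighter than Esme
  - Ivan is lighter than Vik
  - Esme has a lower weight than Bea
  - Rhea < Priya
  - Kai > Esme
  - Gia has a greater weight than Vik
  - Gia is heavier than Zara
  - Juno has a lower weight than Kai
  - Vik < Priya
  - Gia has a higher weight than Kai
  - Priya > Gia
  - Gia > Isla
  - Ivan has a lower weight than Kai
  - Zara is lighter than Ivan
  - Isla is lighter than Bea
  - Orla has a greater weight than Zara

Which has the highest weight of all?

Priya

Zara is not greatest since Zara < Faye; Omar is not greatest since Omar < Rhea; Juno is not greatest since Juno < Kai; Rhea is not greatest since Rhea < Orla; Ivan is not greatest since Ivan < Kai; Faye is not greatest since Faye < Isla; Esme is not greatest since Esme < Gia; Orla is not greatest since Orla < Priya; Kai is not greatest since Kai < Isla; Isla is not greatest since Isla < Bea; Vik is not greatest since Vik < Gia; Bea is not greatest since Bea < Priya; Gia is not greatest since Gia < Priya.
Only Priya has nothing above it, so Priya is the highest weight.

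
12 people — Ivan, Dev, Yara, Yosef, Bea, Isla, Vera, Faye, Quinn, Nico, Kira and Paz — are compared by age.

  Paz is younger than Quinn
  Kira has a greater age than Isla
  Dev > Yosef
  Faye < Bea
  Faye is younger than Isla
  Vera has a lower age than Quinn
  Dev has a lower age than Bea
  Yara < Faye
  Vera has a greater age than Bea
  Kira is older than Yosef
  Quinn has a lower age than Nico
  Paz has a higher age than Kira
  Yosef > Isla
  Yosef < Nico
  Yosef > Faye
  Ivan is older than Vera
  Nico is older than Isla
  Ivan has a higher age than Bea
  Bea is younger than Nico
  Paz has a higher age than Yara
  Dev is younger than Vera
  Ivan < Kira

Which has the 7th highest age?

The consecutive relations fix a unique order: Yara < Faye < Isla < Yosef < Dev < Bea < Vera < Ivan < Kira < Paz < Quinn < Nico.
Counting 7 from the largest end gives Bea.

Bea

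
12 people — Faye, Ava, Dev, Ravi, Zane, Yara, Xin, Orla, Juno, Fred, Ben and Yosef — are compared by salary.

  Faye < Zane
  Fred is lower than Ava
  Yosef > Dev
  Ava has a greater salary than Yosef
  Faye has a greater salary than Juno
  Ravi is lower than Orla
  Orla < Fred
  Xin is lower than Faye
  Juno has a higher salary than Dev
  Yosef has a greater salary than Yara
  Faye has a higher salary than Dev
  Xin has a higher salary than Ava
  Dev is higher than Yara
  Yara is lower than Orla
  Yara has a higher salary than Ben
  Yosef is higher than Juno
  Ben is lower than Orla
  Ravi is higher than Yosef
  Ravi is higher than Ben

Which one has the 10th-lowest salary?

Piecing the relations together gives one ordering: Ben < Yara < Dev < Juno < Yosef < Ravi < Orla < Fred < Ava < Xin < Faye < Zane.
The 10th smallest is Xin.

Xin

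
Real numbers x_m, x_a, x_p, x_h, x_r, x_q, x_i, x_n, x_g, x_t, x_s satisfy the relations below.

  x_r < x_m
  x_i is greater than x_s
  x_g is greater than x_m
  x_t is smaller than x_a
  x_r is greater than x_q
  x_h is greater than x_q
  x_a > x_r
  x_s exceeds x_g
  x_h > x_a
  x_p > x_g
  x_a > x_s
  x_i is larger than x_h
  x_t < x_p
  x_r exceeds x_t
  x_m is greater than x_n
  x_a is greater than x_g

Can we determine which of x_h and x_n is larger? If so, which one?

Following the relations from x_n: x_n < x_m < x_g < x_s < x_a < x_h.
So x_h is larger.

x_h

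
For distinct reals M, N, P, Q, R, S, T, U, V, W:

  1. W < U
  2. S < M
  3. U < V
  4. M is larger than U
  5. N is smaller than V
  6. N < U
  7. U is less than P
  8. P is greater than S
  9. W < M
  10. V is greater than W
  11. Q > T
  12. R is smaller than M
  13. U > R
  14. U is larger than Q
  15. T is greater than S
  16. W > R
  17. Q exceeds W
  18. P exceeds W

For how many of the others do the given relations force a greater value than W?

The elements the relations force above W are Q, U, P, V, M — no chain reaches any other.
That is 5.

5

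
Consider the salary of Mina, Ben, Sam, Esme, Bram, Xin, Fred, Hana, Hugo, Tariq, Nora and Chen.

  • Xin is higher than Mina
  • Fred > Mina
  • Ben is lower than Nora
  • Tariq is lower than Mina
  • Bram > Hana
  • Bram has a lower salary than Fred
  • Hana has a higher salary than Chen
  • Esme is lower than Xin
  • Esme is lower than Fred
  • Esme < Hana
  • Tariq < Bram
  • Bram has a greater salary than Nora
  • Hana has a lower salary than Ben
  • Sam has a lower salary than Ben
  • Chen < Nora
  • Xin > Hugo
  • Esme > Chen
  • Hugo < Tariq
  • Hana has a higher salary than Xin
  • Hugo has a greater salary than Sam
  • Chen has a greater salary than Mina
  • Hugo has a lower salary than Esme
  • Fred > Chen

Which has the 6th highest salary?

Xin

Chaining the given pairs: Sam < Hugo < Tariq < Mina < Chen < Esme < Xin < Hana < Ben < Nora < Bram < Fred.
Counting 6 from the largest end gives Xin.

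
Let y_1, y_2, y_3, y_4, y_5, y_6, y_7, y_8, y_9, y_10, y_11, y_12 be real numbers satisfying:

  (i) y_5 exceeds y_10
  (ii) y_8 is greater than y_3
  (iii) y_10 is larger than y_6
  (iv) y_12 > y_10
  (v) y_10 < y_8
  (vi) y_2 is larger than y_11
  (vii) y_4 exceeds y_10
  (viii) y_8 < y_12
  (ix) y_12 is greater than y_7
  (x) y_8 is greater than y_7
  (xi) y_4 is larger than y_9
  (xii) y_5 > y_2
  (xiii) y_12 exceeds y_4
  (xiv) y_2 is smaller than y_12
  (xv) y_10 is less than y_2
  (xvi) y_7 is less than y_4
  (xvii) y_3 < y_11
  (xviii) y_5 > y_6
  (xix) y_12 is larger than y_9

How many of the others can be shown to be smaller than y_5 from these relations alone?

5

From y_5 the given relations immediately reach y_6, y_10, y_2.
From those, y_11 — 4 in total.
From those, y_3 — 5 in total.
No other element is forced below y_5 by the given relations, so the count is 5.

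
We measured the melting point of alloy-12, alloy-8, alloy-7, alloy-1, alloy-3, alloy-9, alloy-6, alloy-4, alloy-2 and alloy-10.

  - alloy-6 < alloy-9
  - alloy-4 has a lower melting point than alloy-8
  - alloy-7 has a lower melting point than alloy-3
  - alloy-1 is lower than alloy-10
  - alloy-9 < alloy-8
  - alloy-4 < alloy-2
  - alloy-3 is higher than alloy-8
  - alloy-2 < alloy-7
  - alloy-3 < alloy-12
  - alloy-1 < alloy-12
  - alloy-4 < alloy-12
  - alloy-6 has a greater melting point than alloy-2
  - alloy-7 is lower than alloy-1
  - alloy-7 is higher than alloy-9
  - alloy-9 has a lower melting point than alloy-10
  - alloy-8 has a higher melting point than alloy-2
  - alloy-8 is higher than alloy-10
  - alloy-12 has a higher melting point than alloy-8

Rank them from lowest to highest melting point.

alloy-4 < alloy-2 < alloy-6 < alloy-9 < alloy-7 < alloy-1 < alloy-10 < alloy-8 < alloy-3 < alloy-12

The consecutive links are each given: alloy-4 < alloy-2; alloy-2 < alloy-6; alloy-6 < alloy-9; alloy-9 < alloy-7; alloy-7 < alloy-1; alloy-1 < alloy-10; alloy-10 < alloy-8; alloy-8 < alloy-3; alloy-3 < alloy-12.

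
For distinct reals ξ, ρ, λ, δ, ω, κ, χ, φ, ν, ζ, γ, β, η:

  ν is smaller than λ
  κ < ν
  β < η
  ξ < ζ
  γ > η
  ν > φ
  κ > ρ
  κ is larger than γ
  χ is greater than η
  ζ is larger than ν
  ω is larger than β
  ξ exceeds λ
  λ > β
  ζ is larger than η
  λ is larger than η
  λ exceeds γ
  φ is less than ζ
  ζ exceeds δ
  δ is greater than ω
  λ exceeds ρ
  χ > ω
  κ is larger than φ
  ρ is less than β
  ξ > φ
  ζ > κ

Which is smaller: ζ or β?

β

β < η and η < γ give β < γ.
With γ < κ: β < η < γ < κ.
With κ < ν: β < η < γ < κ < ν.
With ν < λ: β < η < γ < κ < ν < λ.
With λ < ξ: β < η < γ < κ < ν < λ < ξ.
With ξ < ζ: β < η < γ < κ < ν < λ < ξ < ζ.
So β < ζ; β is the smaller of the two.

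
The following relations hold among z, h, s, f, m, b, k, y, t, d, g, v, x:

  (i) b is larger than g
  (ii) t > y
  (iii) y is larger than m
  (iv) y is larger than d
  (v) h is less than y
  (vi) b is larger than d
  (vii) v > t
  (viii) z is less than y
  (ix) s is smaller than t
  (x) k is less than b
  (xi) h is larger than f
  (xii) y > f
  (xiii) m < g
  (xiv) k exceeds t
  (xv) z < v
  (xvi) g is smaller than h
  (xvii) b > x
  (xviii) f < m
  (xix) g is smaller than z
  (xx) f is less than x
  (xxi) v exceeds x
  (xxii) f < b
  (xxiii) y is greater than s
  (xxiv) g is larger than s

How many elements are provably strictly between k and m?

The relations place m below k. An element lies strictly between them when it is forced above m and also forced below k.
Above m: {g, z, h, y, t, b, v}. Below k: {s, f, g, z, d, h, y, t}.
Intersection: {g, z, h, y, t} — 5.

5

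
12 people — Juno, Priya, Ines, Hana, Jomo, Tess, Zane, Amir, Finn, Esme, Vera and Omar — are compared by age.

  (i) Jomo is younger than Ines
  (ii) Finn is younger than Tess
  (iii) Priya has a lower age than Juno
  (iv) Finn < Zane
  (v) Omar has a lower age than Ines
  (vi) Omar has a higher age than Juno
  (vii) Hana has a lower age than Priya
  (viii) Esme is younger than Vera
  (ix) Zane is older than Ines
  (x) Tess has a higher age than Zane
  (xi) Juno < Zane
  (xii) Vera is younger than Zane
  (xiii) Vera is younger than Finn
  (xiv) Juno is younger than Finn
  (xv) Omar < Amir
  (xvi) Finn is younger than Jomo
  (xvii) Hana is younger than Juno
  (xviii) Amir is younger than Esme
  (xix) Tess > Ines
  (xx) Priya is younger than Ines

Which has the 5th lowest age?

Amir

The consecutive relations fix a unique order: Hana < Priya < Juno < Omar < Amir < Esme < Vera < Finn < Jomo < Ines < Zane < Tess.
Counting 5 from the smallest end gives Amir.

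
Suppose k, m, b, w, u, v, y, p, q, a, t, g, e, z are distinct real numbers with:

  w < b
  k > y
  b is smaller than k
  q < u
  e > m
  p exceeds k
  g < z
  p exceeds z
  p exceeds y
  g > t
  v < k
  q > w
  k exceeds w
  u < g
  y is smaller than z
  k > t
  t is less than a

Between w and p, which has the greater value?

w < q and q < u give w < u.
With u < g: w < q < u < g.
Then g < z extends the chain to z.
With z < p: w < q < u < g < z < p.
So w < p; p is the larger of the two.

p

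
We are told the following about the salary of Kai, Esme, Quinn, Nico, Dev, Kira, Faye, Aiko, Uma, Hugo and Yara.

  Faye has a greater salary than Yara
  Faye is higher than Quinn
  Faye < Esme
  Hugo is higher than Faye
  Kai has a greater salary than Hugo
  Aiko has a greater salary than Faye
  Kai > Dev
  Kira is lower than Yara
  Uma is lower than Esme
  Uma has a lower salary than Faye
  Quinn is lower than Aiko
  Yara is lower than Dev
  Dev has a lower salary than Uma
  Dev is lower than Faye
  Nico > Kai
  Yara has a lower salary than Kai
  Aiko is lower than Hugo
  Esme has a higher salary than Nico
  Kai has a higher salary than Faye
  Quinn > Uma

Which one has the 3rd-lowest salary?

Dev

The consecutive relations fix a unique order: Kira < Yara < Dev < Uma < Quinn < Faye < Aiko < Hugo < Kai < Nico < Esme.
The 3rd smallest is Dev.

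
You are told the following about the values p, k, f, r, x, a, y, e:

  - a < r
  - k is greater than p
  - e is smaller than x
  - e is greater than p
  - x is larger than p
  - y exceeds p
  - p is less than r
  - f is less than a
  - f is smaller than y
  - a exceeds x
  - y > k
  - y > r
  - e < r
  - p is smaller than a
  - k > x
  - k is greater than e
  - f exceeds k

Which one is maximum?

Chaining downward from y: directly below it, p, k, f, r; then e, x, a.
That covers every other element, and nothing is given above y, so y is the maximum.

y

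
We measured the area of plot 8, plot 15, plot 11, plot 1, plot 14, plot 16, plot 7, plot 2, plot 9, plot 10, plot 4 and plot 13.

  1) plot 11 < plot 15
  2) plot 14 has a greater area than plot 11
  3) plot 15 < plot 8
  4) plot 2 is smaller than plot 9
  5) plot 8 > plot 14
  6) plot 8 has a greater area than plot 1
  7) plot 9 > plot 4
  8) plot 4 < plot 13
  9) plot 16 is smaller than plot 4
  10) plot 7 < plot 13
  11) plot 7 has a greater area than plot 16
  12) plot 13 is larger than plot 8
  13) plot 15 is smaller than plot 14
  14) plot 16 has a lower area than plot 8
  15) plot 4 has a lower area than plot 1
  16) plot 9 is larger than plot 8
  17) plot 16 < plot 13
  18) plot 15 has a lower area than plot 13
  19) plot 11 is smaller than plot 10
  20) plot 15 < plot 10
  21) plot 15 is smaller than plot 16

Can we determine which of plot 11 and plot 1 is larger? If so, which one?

plot 1

Chaining the given relations: plot 11 < plot 15 < plot 16 < plot 4 < plot 1.
So plot 1 is larger.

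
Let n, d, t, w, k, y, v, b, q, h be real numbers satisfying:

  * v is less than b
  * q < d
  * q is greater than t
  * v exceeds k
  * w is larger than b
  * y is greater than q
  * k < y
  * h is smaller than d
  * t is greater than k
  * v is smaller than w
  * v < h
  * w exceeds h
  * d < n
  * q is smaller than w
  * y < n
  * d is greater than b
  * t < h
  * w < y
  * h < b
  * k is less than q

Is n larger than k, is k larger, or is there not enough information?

n

k < t < h < b < d < n, by transitivity through t, h, b, d.
So n is larger.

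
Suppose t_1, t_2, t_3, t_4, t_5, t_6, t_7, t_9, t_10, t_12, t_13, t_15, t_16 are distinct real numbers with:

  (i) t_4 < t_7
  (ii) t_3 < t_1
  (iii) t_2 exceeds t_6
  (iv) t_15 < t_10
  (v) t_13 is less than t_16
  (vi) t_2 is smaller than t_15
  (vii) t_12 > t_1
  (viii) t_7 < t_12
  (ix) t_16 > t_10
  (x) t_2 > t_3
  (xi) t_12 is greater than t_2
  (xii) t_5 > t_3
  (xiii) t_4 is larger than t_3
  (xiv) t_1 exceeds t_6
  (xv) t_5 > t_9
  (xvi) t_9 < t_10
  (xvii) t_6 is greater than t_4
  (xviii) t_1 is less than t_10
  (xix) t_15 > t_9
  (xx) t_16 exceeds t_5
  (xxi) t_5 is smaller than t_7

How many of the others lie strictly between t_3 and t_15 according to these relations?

3

The relations place t_3 below t_15. An element lies strictly between them when it is forced above t_3 and also forced below t_15.
Above t_3: {t_4, t_6, t_2, t_1, t_5, t_10, t_16, t_7, t_12}. Below t_15: {t_9, t_4, t_6, t_2}.
Intersection: {t_4, t_6, t_2} — 3.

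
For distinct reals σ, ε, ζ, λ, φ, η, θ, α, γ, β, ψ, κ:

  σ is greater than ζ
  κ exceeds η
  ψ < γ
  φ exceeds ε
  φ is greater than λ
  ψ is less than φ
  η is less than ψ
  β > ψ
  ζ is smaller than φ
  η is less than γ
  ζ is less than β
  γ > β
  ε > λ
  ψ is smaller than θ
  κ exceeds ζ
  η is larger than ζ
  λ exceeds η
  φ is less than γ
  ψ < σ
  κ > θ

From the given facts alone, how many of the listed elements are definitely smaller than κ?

From κ the given relations immediately reach ζ, η, θ.
From those, ψ — 4 in total.
No other element is forced below κ by the given relations, so the count is 4.

4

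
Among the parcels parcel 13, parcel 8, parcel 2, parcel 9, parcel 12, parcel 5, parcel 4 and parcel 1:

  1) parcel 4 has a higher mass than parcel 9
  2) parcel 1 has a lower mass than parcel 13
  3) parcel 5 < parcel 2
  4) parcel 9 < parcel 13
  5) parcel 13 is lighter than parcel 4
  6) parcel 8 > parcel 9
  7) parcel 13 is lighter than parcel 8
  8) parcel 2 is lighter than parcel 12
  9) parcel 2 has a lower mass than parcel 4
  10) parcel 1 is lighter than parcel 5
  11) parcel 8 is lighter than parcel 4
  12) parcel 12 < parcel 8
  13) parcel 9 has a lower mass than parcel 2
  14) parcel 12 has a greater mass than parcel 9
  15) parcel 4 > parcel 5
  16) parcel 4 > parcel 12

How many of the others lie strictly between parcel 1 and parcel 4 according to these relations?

5

Chaining upward from parcel 1 reaches: parcel 13, parcel 5, parcel 2, parcel 12, parcel 8.
Chaining downward from parcel 4 reaches: parcel 9, parcel 13, parcel 5, parcel 2, parcel 12, parcel 8.
Strictly between parcel 1 and parcel 4 are those in both lists: parcel 13, parcel 5, parcel 2, parcel 12, parcel 8 — 5 elements.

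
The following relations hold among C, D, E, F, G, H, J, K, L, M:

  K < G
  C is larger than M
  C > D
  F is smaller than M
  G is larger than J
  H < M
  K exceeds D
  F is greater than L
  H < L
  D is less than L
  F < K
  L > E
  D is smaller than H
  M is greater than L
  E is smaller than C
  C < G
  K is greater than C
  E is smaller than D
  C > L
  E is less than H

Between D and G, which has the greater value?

G

Following the relations from D: D < H < L < F < M < C < K < G.
So D < G; G is the larger of the two.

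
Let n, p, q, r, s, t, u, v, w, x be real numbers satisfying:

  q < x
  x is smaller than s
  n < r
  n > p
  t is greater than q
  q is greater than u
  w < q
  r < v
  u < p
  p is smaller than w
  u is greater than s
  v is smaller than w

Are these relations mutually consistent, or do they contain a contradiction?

inconsistent

We have q < x stated directly, yet also x < s < u < p < n < r < v < w < q by chaining the others — so x < q. Contradiction.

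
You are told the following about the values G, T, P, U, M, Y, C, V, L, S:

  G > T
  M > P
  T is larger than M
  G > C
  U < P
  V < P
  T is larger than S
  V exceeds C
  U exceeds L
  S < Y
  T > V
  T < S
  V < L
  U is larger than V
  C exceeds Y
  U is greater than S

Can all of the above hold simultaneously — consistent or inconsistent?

We have T < S stated directly, yet also S < Y < C < V < L < U < P < M < T by chaining the others — so S < T. Contradiction.

inconsistent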